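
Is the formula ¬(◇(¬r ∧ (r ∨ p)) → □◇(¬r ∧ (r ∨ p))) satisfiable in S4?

1. ¬(◇(¬r ∧ (r ∨ p)) → □◇(¬r ∧ (r ∨ p))), 0
2. ◇(¬r ∧ (r ∨ p)), 0
3. ¬□◇(¬r ∧ (r ∨ p)), 0
4. ¬r ∧ (r ∨ p), 1
5. ¬r, 1
6. r ∨ p, 1
7. p, 1
8. ¬◇(¬r ∧ (r ∨ p)), 2
9. ¬(¬r ∧ (r ∨ p)), 2
10. ¬(r ∨ p), 2
11. ¬r, 2
12. ¬p, 2
Accessibility: 0R0, 0R1, 0R2, 1R1, 2R2

Satisfiable (open branch found)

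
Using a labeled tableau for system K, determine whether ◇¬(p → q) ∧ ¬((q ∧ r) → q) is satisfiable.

1. ◇¬(p → q) ∧ ¬((q ∧ r) → q), u
2. ◇¬(p → q), u
3. ¬((q ∧ r) → q), u
4. q ∧ r, u
5. ¬q, u
6. q, u
7. r, u
Branch closes: q and ¬q both at u.
(One branch shown.) All branches close.

Unsatisfiable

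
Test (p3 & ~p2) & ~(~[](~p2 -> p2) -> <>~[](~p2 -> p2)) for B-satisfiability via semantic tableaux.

1. (p3 & ~p2) & ~(~[](~p2 -> p2) -> <>~[](~p2 -> p2)), u
2. p3 & ~p2, u
3. ~(~[](~p2 -> p2) -> <>~[](~p2 -> p2)), u
4. p3, u
5. ~p2, u
6. ~[](~p2 -> p2), u
7. ~<>~[](~p2 -> p2), u
8. [](~p2 -> p2), u
9. ~p2 -> p2, u
10. p2, u
Accessibility: uRu
Branch closes: p2 and ~p2 both at u.
Every branch closes; the branch above is one of them.

Unsatisfiable (every branch closes)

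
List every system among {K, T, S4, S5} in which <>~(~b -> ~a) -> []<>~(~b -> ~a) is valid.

S4-tableau for the negation ~(<>~(~b -> ~a) -> []<>~(~b -> ~a)):
1. ~(<>~(~b -> ~a) -> []<>~(~b -> ~a)), w0
2. <>~(~b -> ~a), w0
3. ~[]<>~(~b -> ~a), w0
4. ~(~b -> ~a), w1
5. ~b, w1
6. a, w1
7. ~<>~(~b -> ~a), w2
8. ~b -> ~a, w2
9. ~a, w2
Accessibility: w0Rw0, w0Rw1, w0Rw2, w1Rw1, w2Rw2
Complete open branch: countermodel on an S4-frame, so not valid in S4, nor in K, T (the same frame is also a K-frame and a T-frame).
S5-tableau for the negation ~(<>~(~b -> ~a) -> []<>~(~b -> ~a)):
1. ~(<>~(~b -> ~a) -> []<>~(~b -> ~a)), w0
2. <>~(~b -> ~a), w0
3. ~[]<>~(~b -> ~a), w0
4. ~(~b -> ~a), w1
5. ~b, w1
6. a, w1
7. ~<>~(~b -> ~a), w2
8. ~b -> ~a, w0
9. ~b -> ~a, w1
10. ~b -> ~a, w2
11. ~a, w0
12. ~a, w1
Accessibility: w0Rw0, w0Rw1, w0Rw2, w1Rw0, w1Rw1, w1Rw2, w2Rw0, w2Rw1, w2Rw2
Branch closes: a and ~a both at w1.
Every branch closes (one shown): valid in S5.

S5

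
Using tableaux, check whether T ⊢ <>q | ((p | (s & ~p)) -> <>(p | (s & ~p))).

Tableau for the negation ~(<>q | ((p | (s & ~p)) -> <>(p | (s & ~p)))):
1. ~(<>q | ((p | (s & ~p)) -> <>(p | (s & ~p)))), 0
2. ~<>q, 0   [~|-rule on 1]
3. ~((p | (s & ~p)) -> <>(p | (s & ~p))), 0   [~|-rule on 1]
4. p | (s & ~p), 0   [~->-rule on 3]
5. ~<>(p | (s & ~p)), 0   [~->-rule on 3]
6. ~q, 0   [~<>-rule on 2 via 0R0]
7. ~(p | (s & ~p)), 0   [~<>-rule on 5 via 0R0]
8. ~p, 0   [~|-rule on 7]
9. ~(s & ~p), 0   [~|-rule on 7]
10. s & ~p, 0   [|-rule on 4 (branches; this branch)]
11. s, 0   [&-rule on 10]
12. p, 0   [~&-rule on 9 (branches; this branch)]
Accessibility: 0R0
Branch closes: p and ~p both at 0.
All branches of the negation close; one closing branch shown above.

Yes, valid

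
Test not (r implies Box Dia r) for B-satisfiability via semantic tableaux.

Unsatisfiable

1. not (r implies Box Dia r), w0
2. r, w0   [neg-implies-rule on 1]
3. not Box Dia r, w0   [neg-implies-rule on 1]
4. not Dia r, w1   [neg-Box-rule on 3: fresh world w1, w0Rw1]
5. not r, w0   [neg-Dia-rule on 4 via w1Rw0]
Accessibility: w0Rw0, w0Rw1, w1Rw0, w1Rw1
Branch closes: r and not r both at w0.
Every branch closes; the branch above is one of them.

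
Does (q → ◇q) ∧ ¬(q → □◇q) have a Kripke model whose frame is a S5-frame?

Unsatisfiable

1. (q → ◇q) ∧ ¬(q → □◇q), 0
2. q → ◇q, 0
3. ¬(q → □◇q), 0
4. q, 0
5. ¬□◇q, 0
6. ◇q, 0
7. ¬◇q, 1
8. ¬q, 0
Accessibility: 0R0, 0R1, 1R0, 1R1
Branch closes: q and ¬q both at 0.
All branches of the tableau close; one closing branch shown above.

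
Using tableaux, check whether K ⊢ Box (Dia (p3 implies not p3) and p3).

Tableau for the negation not Box (Dia (p3 implies not p3) and p3):
1. not Box (Dia (p3 implies not p3) and p3), u
2. not (Dia (p3 implies not p3) and p3), v
3. not p3, v
Accessibility: uRv
The negation has an open branch (countermodel exists).

No, not valid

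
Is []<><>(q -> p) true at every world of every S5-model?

Not valid

Tableau for the negation ~[]<><>(q -> p):
1. ~[]<><>(q -> p), w0
2. ~<><>(q -> p), w1   [~[]-rule on 1: fresh world w1, w0Rw1]
3. ~<>(q -> p), w0   [~<>-rule on 2 via w1Rw0]
4. ~<>(q -> p), w1   [~<>-rule on 2 via w1Rw1]
5. ~(q -> p), w0   [~<>-rule on 3 via w0Rw0]
6. q, w0   [~->-rule on 5]
7. ~p, w0   [~->-rule on 5]
8. ~(q -> p), w1   [~<>-rule on 3 via w0Rw1]
9. q, w1   [~->-rule on 8]
10. ~p, w1   [~->-rule on 8]
Accessibility: w0Rw0, w0Rw1, w1Rw0, w1Rw1
The negation has an open branch (countermodel exists).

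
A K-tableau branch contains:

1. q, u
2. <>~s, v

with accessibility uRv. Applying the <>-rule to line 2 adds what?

a fresh world w with vRw, and ~s at w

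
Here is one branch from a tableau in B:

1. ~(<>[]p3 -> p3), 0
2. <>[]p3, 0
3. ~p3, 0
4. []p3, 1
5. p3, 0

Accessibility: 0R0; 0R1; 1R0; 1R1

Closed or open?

Both p3 and ~p3 appear at 0.

Yes, closed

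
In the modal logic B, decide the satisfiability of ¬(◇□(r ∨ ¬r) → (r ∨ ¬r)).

1. ¬(◇□(r ∨ ¬r) → (r ∨ ¬r)), w0
2. ◇□(r ∨ ¬r), w0
3. ¬(r ∨ ¬r), w0
4. ¬r, w0
5. r, w0
Accessibility: w0Rw0
Branch closes: r and ¬r both at w0.
Every branch closes; the branch above is one of them.

Unsatisfiable (every branch closes)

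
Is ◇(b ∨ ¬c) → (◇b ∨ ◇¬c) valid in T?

Tableau for the negation ¬(◇(b ∨ ¬c) → (◇b ∨ ◇¬c)):
1. ¬(◇(b ∨ ¬c) → (◇b ∨ ◇¬c)), 0
2. ◇(b ∨ ¬c), 0   [¬→-rule on 1]
3. ¬(◇b ∨ ◇¬c), 0   [¬→-rule on 1]
4. ¬◇b, 0   [¬∨-rule on 3]
5. ¬◇¬c, 0   [¬∨-rule on 3]
6. ¬b, 0   [¬◇-rule on 4 via 0R0]
7. c, 0   [¬◇-rule on 5 via 0R0]
8. b ∨ ¬c, 1   [◇-rule on 2: fresh world 1, 0R1]
9. ¬b, 1   [¬◇-rule on 4 via 0R1]
10. c, 1   [¬◇-rule on 5 via 0R1]
11. ¬c, 1   [∨-rule on 8 (branches; this branch)]
Accessibility: 0R0, 0R1, 1R1
Branch closes: c and ¬c both at 1.
All branches of the negation close; one closing branch shown above.

Valid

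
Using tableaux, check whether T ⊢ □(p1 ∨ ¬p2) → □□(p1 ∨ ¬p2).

Tableau for the negation ¬(□(p1 ∨ ¬p2) → □□(p1 ∨ ¬p2)):
1. ¬(□(p1 ∨ ¬p2) → □□(p1 ∨ ¬p2)), u
2. □(p1 ∨ ¬p2), u   [¬→-rule on 1]
3. ¬□□(p1 ∨ ¬p2), u   [¬→-rule on 1]
4. p1 ∨ ¬p2, u   [□-rule on 2 via uRu]
5. ¬p2, u   [∨-rule on 4 (branches; this branch)]
6. ¬□(p1 ∨ ¬p2), v   [¬□-rule on 3: fresh world v, uRv]
7. p1 ∨ ¬p2, v   [□-rule on 2 via uRv]
8. ¬p2, v   [∨-rule on 7 (branches; this branch)]
9. ¬(p1 ∨ ¬p2), w   [¬□-rule on 6: fresh world w, vRw]
10. ¬p1, w   [¬∨-rule on 9]
11. p2, w   [¬∨-rule on 9]
Accessibility: uRu, uRv, vRv, vRw, wRw
The negation has an open branch (countermodel exists).

No, not valid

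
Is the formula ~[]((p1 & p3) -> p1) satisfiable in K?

Unsatisfiable (every branch closes)

1. ~[]((p1 & p3) -> p1), u
2. ~((p1 & p3) -> p1), v
3. p1 & p3, v
4. ~p1, v
5. p1, v
6. p3, v
Accessibility: uRv
Branch closes: p1 and ~p1 both at v.
All branches of the tableau close; one closing branch shown above.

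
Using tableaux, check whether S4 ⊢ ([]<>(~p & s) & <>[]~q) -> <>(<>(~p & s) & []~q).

Tableau for the negation ~(([]<>(~p & s) & <>[]~q) -> <>(<>(~p & s) & []~q)):
1. ~(([]<>(~p & s) & <>[]~q) -> <>(<>(~p & s) & []~q)), 0
2. []<>(~p & s) & <>[]~q, 0
3. ~<>(<>(~p & s) & []~q), 0
4. []<>(~p & s), 0
5. <>[]~q, 0
6. ~(<>(~p & s) & []~q), 0
7. <>(~p & s), 0
8. ~[]~q, 0
9. []~q, 1
10. ~(<>(~p & s) & []~q), 1
11. <>(~p & s), 1
12. ~q, 1
13. ~[]~q, 1
14. ~p & s, 2
15. ~p, 2
16. s, 2
17. ~(<>(~p & s) & []~q), 2
18. <>(~p & s), 2
19. ~[]~q, 2
20. q, 3
21. ~(<>(~p & s) & []~q), 3
22. <>(~p & s), 3
23. ~<>(~p & s), 3
24. ~(~p & s), 3
25. ~s, 3
26. ~p & s, 4
27. ~p, 4
28. s, 4
29. ~(<>(~p & s) & []~q), 4
30. <>(~p & s), 4
31. ~q, 4
32. ~[]~q, 4
33. q, 5
34. ~(<>(~p & s) & []~q), 5
35. <>(~p & s), 5
36. ~q, 5
Accessibility: 0R0, 0R1, 0R2, 0R3, 0R4, 0R5, 1R1, 1R4, 1R5, 2R2, 3R3, 4R4, 5R5
Branch closes: q and ~q both at 5.
Every branch of the negation's tableau closes; the branch above is one of them.

Valid in S4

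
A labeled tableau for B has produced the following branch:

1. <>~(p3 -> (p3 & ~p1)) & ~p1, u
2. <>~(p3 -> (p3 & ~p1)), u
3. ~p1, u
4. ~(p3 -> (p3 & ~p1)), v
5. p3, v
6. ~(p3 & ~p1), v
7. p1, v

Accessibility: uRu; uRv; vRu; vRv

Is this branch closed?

No atom appears with both signs at the same world.

Not closed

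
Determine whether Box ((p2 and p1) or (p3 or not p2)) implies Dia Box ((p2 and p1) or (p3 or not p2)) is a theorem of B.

Valid in B

Tableau for the negation not (Box ((p2 and p1) or (p3 or not p2)) implies Dia Box ((p2 and p1) or (p3 or not p2))):
1. not (Box ((p2 and p1) or (p3 or not p2)) implies Dia Box ((p2 and p1) or (p3 or not p2))), 0
2. Box ((p2 and p1) or (p3 or not p2)), 0   [neg-implies-rule on 1]
3. not Dia Box ((p2 and p1) or (p3 or not p2)), 0   [neg-implies-rule on 1]
4. (p2 and p1) or (p3 or not p2), 0   [Box-rule on 2 via 0R0]
5. not Box ((p2 and p1) or (p3 or not p2)), 0   [neg-Dia-rule on 3 via 0R0]
6. p3 or not p2, 0   [or-rule on 4 (branches; this branch)]
7. not p2, 0   [or-rule on 6 (branches; this branch)]
8. not ((p2 and p1) or (p3 or not p2)), 1   [neg-Box-rule on 5: fresh world 1, 0R1]
9. not (p2 and p1), 1   [neg-or-rule on 8]
10. not (p3 or not p2), 1   [neg-or-rule on 8]
11. not p3, 1   [neg-or-rule on 10]
12. p2, 1   [neg-or-rule on 10]
13. (p2 and p1) or (p3 or not p2), 1   [Box-rule on 2 via 0R1]
14. not Box ((p2 and p1) or (p3 or not p2)), 1   [neg-Dia-rule on 3 via 0R1]
15. not p1, 1   [neg-and-rule on 9 (branches; this branch)]
16. p3 or not p2, 1   [or-rule on 13 (branches; this branch)]
17. not p2, 1   [or-rule on 16 (branches; this branch)]
Accessibility: 0R0, 0R1, 1R0, 1R1
Branch closes: p2 and not p2 both at 1.
Every branch of the negation's tableau closes; the branch above is one of them.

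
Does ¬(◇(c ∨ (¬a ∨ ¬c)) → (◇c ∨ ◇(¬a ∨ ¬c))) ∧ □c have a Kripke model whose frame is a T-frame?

1. ¬(◇(c ∨ (¬a ∨ ¬c)) → (◇c ∨ ◇(¬a ∨ ¬c))) ∧ □c, u
2. ¬(◇(c ∨ (¬a ∨ ¬c)) → (◇c ∨ ◇(¬a ∨ ¬c))), u   [∧-rule on 1]
3. □c, u   [∧-rule on 1]
4. ◇(c ∨ (¬a ∨ ¬c)), u   [¬→-rule on 2]
5. ¬(◇c ∨ ◇(¬a ∨ ¬c)), u   [¬→-rule on 2]
6. ¬◇c, u   [¬∨-rule on 5]
7. ¬◇(¬a ∨ ¬c), u   [¬∨-rule on 5]
8. c, u   [□-rule on 3 via uRu]
9. ¬c, u   [¬◇-rule on 6 via uRu]
Accessibility: uRu
Branch closes: c and ¬c both at u.
All branches of the tableau close; one closing branch shown above.

No, unsatisfiable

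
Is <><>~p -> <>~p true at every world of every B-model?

Tableau for the negation ~(<><>~p -> <>~p):
1. ~(<><>~p -> <>~p), 0
2. <><>~p, 0
3. ~<>~p, 0
4. p, 0
5. <>~p, 1
6. p, 1
7. ~p, 2
Accessibility: 0R0, 0R1, 1R0, 1R1, 1R2, 2R1, 2R2
The negation has an open branch (countermodel exists).

Invalid (countermodel exists)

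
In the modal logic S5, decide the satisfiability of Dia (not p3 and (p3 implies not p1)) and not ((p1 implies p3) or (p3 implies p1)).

1. Dia (not p3 and (p3 implies not p1)) and not ((p1 implies p3) or (p3 implies p1)), w0
2. Dia (not p3 and (p3 implies not p1)), w0
3. not ((p1 implies p3) or (p3 implies p1)), w0
4. not (p1 implies p3), w0
5. not (p3 implies p1), w0
6. p1, w0
7. not p3, w0
8. p3, w0
9. not p1, w0
Accessibility: w0Rw0
Branch closes: p3 and not p3 both at w0.
(One branch shown.) All branches close.

Unsatisfiable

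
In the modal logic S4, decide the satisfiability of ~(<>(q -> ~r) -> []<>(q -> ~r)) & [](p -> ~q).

1. ~(<>(q -> ~r) -> []<>(q -> ~r)) & [](p -> ~q), w0
2. ~(<>(q -> ~r) -> []<>(q -> ~r)), w0
3. [](p -> ~q), w0
4. <>(q -> ~r), w0
5. ~[]<>(q -> ~r), w0
6. p -> ~q, w0
7. ~q, w0
8. q -> ~r, w1
9. p -> ~q, w1
10. ~r, w1
11. ~q, w1
12. ~<>(q -> ~r), w2
13. p -> ~q, w2
14. ~(q -> ~r), w2
15. q, w2
16. r, w2
17. ~p, w2
Accessibility: w0Rw0, w0Rw1, w0Rw2, w1Rw1, w2Rw2

Satisfiable (open branch found)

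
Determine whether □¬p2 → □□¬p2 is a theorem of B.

Not valid

Tableau for the negation ¬(□¬p2 → □□¬p2):
1. ¬(□¬p2 → □□¬p2), 0
2. □¬p2, 0
3. ¬□□¬p2, 0
4. ¬p2, 0
5. ¬□¬p2, 1
6. ¬p2, 1
7. p2, 2
Accessibility: 0R0, 0R1, 1R0, 1R1, 1R2, 2R1, 2R2
The negation has an open branch (countermodel exists).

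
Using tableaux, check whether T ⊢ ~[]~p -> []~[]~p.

Tableau for the negation ~(~[]~p -> []~[]~p):
1. ~(~[]~p -> []~[]~p), 0
2. ~[]~p, 0
3. ~[]~[]~p, 0
4. p, 1
5. []~p, 2
6. ~p, 2
Accessibility: 0R0, 0R1, 0R2, 1R1, 2R2
The negation has an open branch (countermodel exists).

No, not valid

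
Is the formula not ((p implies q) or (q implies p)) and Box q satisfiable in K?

No, unsatisfiable

1. not ((p implies q) or (q implies p)) and Box q, w0
2. not ((p implies q) or (q implies p)), w0
3. Box q, w0
4. not (p implies q), w0
5. not (q implies p), w0
6. p, w0
7. not q, w0
8. q, w0
9. not p, w0
Branch closes: q and not q both at w0.
(One branch shown.) All branches close.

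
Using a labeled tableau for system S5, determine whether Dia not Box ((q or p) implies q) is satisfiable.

Satisfiable

1. Dia not Box ((q or p) implies q), 0
2. not Box ((q or p) implies q), 1
3. not ((q or p) implies q), 2
4. q or p, 2
5. not q, 2
6. p, 2
Accessibility: 0R0, 0R1, 0R2, 1R0, 1R1, 1R2, 2R0, 2R1, 2R2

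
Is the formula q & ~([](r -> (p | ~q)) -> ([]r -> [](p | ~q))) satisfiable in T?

1. q & ~([](r -> (p | ~q)) -> ([]r -> [](p | ~q))), u
2. q, u
3. ~([](r -> (p | ~q)) -> ([]r -> [](p | ~q))), u
4. [](r -> (p | ~q)), u
5. ~([]r -> [](p | ~q)), u
6. []r, u
7. ~[](p | ~q), u
8. r -> (p | ~q), u
9. r, u
10. p | ~q, u
11. p, u
12. ~(p | ~q), v
13. ~p, v
14. q, v
15. r -> (p | ~q), v
16. r, v
17. p | ~q, v
18. ~q, v
Accessibility: uRu, uRv, vRv
Branch closes: q and ~q both at v.
All branches of the tableau close; one closing branch shown above.

Unsatisfiable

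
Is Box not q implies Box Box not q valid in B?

No, not valid

Tableau for the negation not (Box not q implies Box Box not q):
1. not (Box not q implies Box Box not q), w0
2. Box not q, w0
3. not Box Box not q, w0
4. not q, w0
5. not Box not q, w1
6. not q, w1
7. q, w2
Accessibility: w0Rw0, w0Rw1, w1Rw0, w1Rw1, w1Rw2, w2Rw1, w2Rw2
The negation has an open branch (countermodel exists).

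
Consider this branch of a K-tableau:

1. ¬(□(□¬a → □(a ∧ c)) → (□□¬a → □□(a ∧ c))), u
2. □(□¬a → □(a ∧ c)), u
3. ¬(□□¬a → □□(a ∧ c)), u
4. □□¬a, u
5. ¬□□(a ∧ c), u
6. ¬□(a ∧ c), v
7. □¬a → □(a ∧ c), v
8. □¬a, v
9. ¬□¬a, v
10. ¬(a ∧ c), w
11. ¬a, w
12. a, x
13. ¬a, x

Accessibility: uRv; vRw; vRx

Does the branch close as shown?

Yes, closed

Both a and ¬a appear at x.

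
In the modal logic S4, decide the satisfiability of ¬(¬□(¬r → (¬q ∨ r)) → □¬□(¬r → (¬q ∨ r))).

1. ¬(¬□(¬r → (¬q ∨ r)) → □¬□(¬r → (¬q ∨ r))), 0
2. ¬□(¬r → (¬q ∨ r)), 0
3. ¬□¬□(¬r → (¬q ∨ r)), 0
4. ¬(¬r → (¬q ∨ r)), 1
5. ¬r, 1
6. ¬(¬q ∨ r), 1
7. q, 1
8. □(¬r → (¬q ∨ r)), 2
9. ¬r → (¬q ∨ r), 2
10. ¬q ∨ r, 2
11. r, 2
Accessibility: 0R0, 0R1, 0R2, 1R1, 2R2

Satisfiable (open branch found)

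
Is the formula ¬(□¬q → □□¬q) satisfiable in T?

Yes, satisfiable

1. ¬(□¬q → □□¬q), w0
2. □¬q, w0   [¬→-rule on 1]
3. ¬□□¬q, w0   [¬→-rule on 1]
4. ¬q, w0   [□-rule on 2 via w0Rw0]
5. ¬□¬q, w1   [¬□-rule on 3: fresh world w1, w0Rw1]
6. ¬q, w1   [□-rule on 2 via w0Rw1]
7. q, w2   [¬□-rule on 5: fresh world w2, w1Rw2]
Accessibility: w0Rw0, w0Rw1, w1Rw1, w1Rw2, w2Rw2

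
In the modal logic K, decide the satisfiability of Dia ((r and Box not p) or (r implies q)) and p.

Yes, satisfiable

1. Dia ((r and Box not p) or (r implies q)) and p, u
2. Dia ((r and Box not p) or (r implies q)), u   [and-rule on 1]
3. p, u   [and-rule on 1]
4. (r and Box not p) or (r implies q), v   [Dia-rule on 2: fresh world v, uRv]
5. r implies q, v   [or-rule on 4 (branches; this branch)]
6. q, v   [implies-rule on 5 (branches; this branch)]
Accessibility: uRv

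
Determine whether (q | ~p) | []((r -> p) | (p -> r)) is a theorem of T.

Valid in T

Tableau for the negation ~((q | ~p) | []((r -> p) | (p -> r))):
1. ~((q | ~p) | []((r -> p) | (p -> r))), u
2. ~(q | ~p), u
3. ~[]((r -> p) | (p -> r)), u
4. ~q, u
5. p, u
6. ~((r -> p) | (p -> r)), v
7. ~(r -> p), v
8. ~(p -> r), v
9. r, v
10. ~p, v
11. p, v
12. ~r, v
Accessibility: uRu, uRv, vRv
Branch closes: p and ~p both at v.
Every branch of the negation's tableau closes; the branch above is one of them.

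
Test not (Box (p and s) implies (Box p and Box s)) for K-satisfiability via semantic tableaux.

1. not (Box (p and s) implies (Box p and Box s)), 0
2. Box (p and s), 0
3. not (Box p and Box s), 0
4. not Box s, 0
5. not s, 1
6. p and s, 1
7. p, 1
8. s, 1
Accessibility: 0R1
Branch closes: s and not s both at 1.
(One branch shown.) All branches close.

Unsatisfiable (every branch closes)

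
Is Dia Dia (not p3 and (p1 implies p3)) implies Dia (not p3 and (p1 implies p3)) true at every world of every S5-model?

Tableau for the negation not (Dia Dia (not p3 and (p1 implies p3)) implies Dia (not p3 and (p1 implies p3))):
1. not (Dia Dia (not p3 and (p1 implies p3)) implies Dia (not p3 and (p1 implies p3))), u
2. Dia Dia (not p3 and (p1 implies p3)), u
3. not Dia (not p3 and (p1 implies p3)), u
4. not (not p3 and (p1 implies p3)), u
5. not (p1 implies p3), u
6. p1, u
7. not p3, u
8. Dia (not p3 and (p1 implies p3)), v
9. not (not p3 and (p1 implies p3)), v
10. not (p1 implies p3), v
11. p1, v
12. not p3, v
13. not p3 and (p1 implies p3), w
14. not p3, w
15. p1 implies p3, w
16. not (not p3 and (p1 implies p3)), w
17. not p1, w
18. not (p1 implies p3), w
19. p1, w
Accessibility: uRu, uRv, uRw, vRu, vRv, vRw, wRu, wRv, wRw
Branch closes: p1 and not p1 both at w.
All branches of the negation close; one closing branch shown above.

Valid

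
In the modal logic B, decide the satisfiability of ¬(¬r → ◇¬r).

1. ¬(¬r → ◇¬r), w0
2. ¬r, w0
3. ¬◇¬r, w0
4. r, w0
Accessibility: w0Rw0
Branch closes: r and ¬r both at w0.
(One branch shown.) All branches close.

No, unsatisfiable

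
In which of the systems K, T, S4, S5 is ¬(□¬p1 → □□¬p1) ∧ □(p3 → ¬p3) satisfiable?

S4-tableau for the formula:
1. ¬(□¬p1 → □□¬p1) ∧ □(p3 → ¬p3), w0
2. ¬(□¬p1 → □□¬p1), w0
3. □(p3 → ¬p3), w0
4. □¬p1, w0
5. ¬□□¬p1, w0
6. p3 → ¬p3, w0
7. ¬p1, w0
8. ¬p3, w0
9. ¬□¬p1, w1
10. p3 → ¬p3, w1
11. ¬p1, w1
12. ¬p3, w1
13. p1, w2
14. p3 → ¬p3, w2
15. ¬p1, w2
Accessibility: w0Rw0, w0Rw1, w0Rw2, w1Rw1, w1Rw2, w2Rw2
Branch closes: p1 and ¬p1 both at w2.
Every branch closes (one shown): unsatisfiable in S4, hence also in S5 (every S5-frame is an S4-frame).
T-tableau for the formula:
1. ¬(□¬p1 → □□¬p1) ∧ □(p3 → ¬p3), w0
2. ¬(□¬p1 → □□¬p1), w0
3. □(p3 → ¬p3), w0
4. □¬p1, w0
5. ¬□□¬p1, w0
6. p3 → ¬p3, w0
7. ¬p1, w0
8. ¬p3, w0
9. ¬□¬p1, w1
10. p3 → ¬p3, w1
11. ¬p1, w1
12. ¬p3, w1
13. p1, w2
Accessibility: w0Rw0, w0Rw1, w1Rw1, w1Rw2, w2Rw2
Complete open branch: satisfiable in T, hence also in K (this T-model is also a K-model).

K, T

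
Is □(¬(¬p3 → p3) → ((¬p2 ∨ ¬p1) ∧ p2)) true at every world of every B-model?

Tableau for the negation ¬□(¬(¬p3 → p3) → ((¬p2 ∨ ¬p1) ∧ p2)):
1. ¬□(¬(¬p3 → p3) → ((¬p2 ∨ ¬p1) ∧ p2)), 0
2. ¬(¬(¬p3 → p3) → ((¬p2 ∨ ¬p1) ∧ p2)), 1
3. ¬(¬p3 → p3), 1
4. ¬((¬p2 ∨ ¬p1) ∧ p2), 1
5. ¬p3, 1
6. ¬p2, 1
Accessibility: 0R0, 0R1, 1R0, 1R1
The negation has an open branch (countermodel exists).

Invalid (countermodel exists)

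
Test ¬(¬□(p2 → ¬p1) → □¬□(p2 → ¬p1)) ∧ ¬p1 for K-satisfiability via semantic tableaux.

Yes, satisfiable

1. ¬(¬□(p2 → ¬p1) → □¬□(p2 → ¬p1)) ∧ ¬p1, 0
2. ¬(¬□(p2 → ¬p1) → □¬□(p2 → ¬p1)), 0   [∧-rule on 1]
3. ¬p1, 0   [∧-rule on 1]
4. ¬□(p2 → ¬p1), 0   [¬→-rule on 2]
5. ¬□¬□(p2 → ¬p1), 0   [¬→-rule on 2]
6. ¬(p2 → ¬p1), 1   [¬□-rule on 4: fresh world 1, 0R1]
7. p2, 1   [¬→-rule on 6]
8. p1, 1   [¬→-rule on 6]
9. □(p2 → ¬p1), 2   [¬□-rule on 5: fresh world 2, 0R2]
Accessibility: 0R1, 0R2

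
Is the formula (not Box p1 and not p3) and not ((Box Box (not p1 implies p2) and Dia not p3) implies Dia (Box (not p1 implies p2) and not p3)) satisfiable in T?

1. (not Box p1 and not p3) and not ((Box Box (not p1 implies p2) and Dia not p3) implies Dia (Box (not p1 implies p2) and not p3)), 0
2. not Box p1 and not p3, 0
3. not ((Box Box (not p1 implies p2) and Dia not p3) implies Dia (Box (not p1 implies p2) and not p3)), 0
4. not Box p1, 0
5. not p3, 0
6. Box Box (not p1 implies p2) and Dia not p3, 0
7. not Dia (Box (not p1 implies p2) and not p3), 0
8. Box Box (not p1 implies p2), 0
9. Dia not p3, 0
10. not (Box (not p1 implies p2) and not p3), 0
11. Box (not p1 implies p2), 0
12. not p1 implies p2, 0
13. not Box (not p1 implies p2), 0
14. p2, 0
15. not p1, 1
16. not (Box (not p1 implies p2) and not p3), 1
17. Box (not p1 implies p2), 1
18. not p1 implies p2, 1
19. p3, 1
20. p2, 1
21. not p3, 2
22. not (Box (not p1 implies p2) and not p3), 2
23. Box (not p1 implies p2), 2
24. not p1 implies p2, 2
25. not Box (not p1 implies p2), 2
26. p2, 2
27. not (not p1 implies p2), 3
28. not p1, 3
29. not p2, 3
30. not (Box (not p1 implies p2) and not p3), 3
31. Box (not p1 implies p2), 3
32. not p1 implies p2, 3
33. p3, 3
34. p2, 3
Accessibility: 0R0, 0R1, 0R2, 0R3, 1R1, 2R2, 3R3
Branch closes: p2 and not p2 both at 3.
All branches of the tableau close; one closing branch shown above.

Unsatisfiable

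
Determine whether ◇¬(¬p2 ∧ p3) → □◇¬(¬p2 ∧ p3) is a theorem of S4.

Tableau for the negation ¬(◇¬(¬p2 ∧ p3) → □◇¬(¬p2 ∧ p3)):
1. ¬(◇¬(¬p2 ∧ p3) → □◇¬(¬p2 ∧ p3)), 0
2. ◇¬(¬p2 ∧ p3), 0
3. ¬□◇¬(¬p2 ∧ p3), 0
4. ¬(¬p2 ∧ p3), 1
5. ¬p3, 1
6. ¬◇¬(¬p2 ∧ p3), 2
7. ¬p2 ∧ p3, 2
8. ¬p2, 2
9. p3, 2
Accessibility: 0R0, 0R1, 0R2, 1R1, 2R2
The negation has an open branch (countermodel exists).

Invalid (countermodel exists)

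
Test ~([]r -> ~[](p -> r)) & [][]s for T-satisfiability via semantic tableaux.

Satisfiable

1. ~([]r -> ~[](p -> r)) & [][]s, w0
2. ~([]r -> ~[](p -> r)), w0
3. [][]s, w0
4. []r, w0
5. [](p -> r), w0
6. []s, w0
7. r, w0
8. p -> r, w0
9. s, w0
Accessibility: w0Rw0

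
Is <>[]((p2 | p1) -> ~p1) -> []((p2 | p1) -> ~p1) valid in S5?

Yes, valid

Tableau for the negation ~(<>[]((p2 | p1) -> ~p1) -> []((p2 | p1) -> ~p1)):
1. ~(<>[]((p2 | p1) -> ~p1) -> []((p2 | p1) -> ~p1)), w0
2. <>[]((p2 | p1) -> ~p1), w0   [~->-rule on 1]
3. ~[]((p2 | p1) -> ~p1), w0   [~->-rule on 1]
4. []((p2 | p1) -> ~p1), w1   [<>-rule on 2: fresh world w1, w0Rw1]
5. (p2 | p1) -> ~p1, w0   [[]-rule on 4 via w1Rw0]
6. (p2 | p1) -> ~p1, w1   [[]-rule on 4 via w1Rw1]
7. ~(p2 | p1), w0   [->-rule on 5 (branches; this branch)]
8. ~p2, w0   [~|-rule on 7]
9. ~p1, w0   [~|-rule on 7]
10. ~(p2 | p1), w1   [->-rule on 6 (branches; this branch)]
11. ~p2, w1   [~|-rule on 10]
12. ~p1, w1   [~|-rule on 10]
13. ~((p2 | p1) -> ~p1), w2   [~[]-rule on 3: fresh world w2, w0Rw2]
14. p2 | p1, w2   [~->-rule on 13]
15. p1, w2   [~->-rule on 13]
16. (p2 | p1) -> ~p1, w2   [[]-rule on 4 via w1Rw2]
17. ~(p2 | p1), w2   [->-rule on 16 (branches; this branch)]
18. ~p2, w2   [~|-rule on 17]
19. ~p1, w2   [~|-rule on 17]
Accessibility: w0Rw0, w0Rw1, w0Rw2, w1Rw0, w1Rw1, w1Rw2, w2Rw0, w2Rw1, w2Rw2
Branch closes: p1 and ~p1 both at w2.
All branches of the negation close; one closing branch shown above.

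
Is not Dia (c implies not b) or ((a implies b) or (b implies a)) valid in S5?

Valid

Tableau for the negation not (not Dia (c implies not b) or ((a implies b) or (b implies a))):
1. not (not Dia (c implies not b) or ((a implies b) or (b implies a))), u
2. Dia (c implies not b), u   [neg-or-rule on 1]
3. not ((a implies b) or (b implies a)), u   [neg-or-rule on 1]
4. not (a implies b), u   [neg-or-rule on 3]
5. not (b implies a), u   [neg-or-rule on 3]
6. a, u   [neg-implies-rule on 4]
7. not b, u   [neg-implies-rule on 4]
8. b, u   [neg-implies-rule on 5]
9. not a, u   [neg-implies-rule on 5]
Accessibility: uRu
Branch closes: b and not b both at u.
All branches of the negation close; one closing branch shown above.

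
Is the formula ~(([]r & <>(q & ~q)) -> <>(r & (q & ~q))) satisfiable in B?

No, unsatisfiable

1. ~(([]r & <>(q & ~q)) -> <>(r & (q & ~q))), w0
2. []r & <>(q & ~q), w0
3. ~<>(r & (q & ~q)), w0
4. []r, w0
5. <>(q & ~q), w0
6. ~(r & (q & ~q)), w0
7. r, w0
8. ~(q & ~q), w0
9. q, w0
10. q & ~q, w1
11. q, w1
12. ~q, w1
Accessibility: w0Rw0, w0Rw1, w1Rw0, w1Rw1
Branch closes: q and ~q both at w1.
All branches of the tableau close; one closing branch shown above.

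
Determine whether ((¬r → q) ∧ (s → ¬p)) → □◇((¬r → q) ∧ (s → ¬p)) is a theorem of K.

Tableau for the negation ¬(((¬r → q) ∧ (s → ¬p)) → □◇((¬r → q) ∧ (s → ¬p))):
1. ¬(((¬r → q) ∧ (s → ¬p)) → □◇((¬r → q) ∧ (s → ¬p))), w0
2. (¬r → q) ∧ (s → ¬p), w0   [¬→-rule on 1]
3. ¬□◇((¬r → q) ∧ (s → ¬p)), w0   [¬→-rule on 1]
4. ¬r → q, w0   [∧-rule on 2]
5. s → ¬p, w0   [∧-rule on 2]
6. q, w0   [→-rule on 4 (branches; this branch)]
7. ¬p, w0   [→-rule on 5 (branches; this branch)]
8. ¬◇((¬r → q) ∧ (s → ¬p)), w1   [¬□-rule on 3: fresh world w1, w0Rw1]
Accessibility: w0Rw1
The negation has an open branch (countermodel exists).

Invalid (countermodel exists)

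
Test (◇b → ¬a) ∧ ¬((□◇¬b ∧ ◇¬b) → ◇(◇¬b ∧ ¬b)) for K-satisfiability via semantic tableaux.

1. (◇b → ¬a) ∧ ¬((□◇¬b ∧ ◇¬b) → ◇(◇¬b ∧ ¬b)), 0
2. ◇b → ¬a, 0
3. ¬((□◇¬b ∧ ◇¬b) → ◇(◇¬b ∧ ¬b)), 0
4. □◇¬b ∧ ◇¬b, 0
5. ¬◇(◇¬b ∧ ¬b), 0
6. □◇¬b, 0
7. ◇¬b, 0
8. ¬a, 0
9. ¬b, 1
10. ¬(◇¬b ∧ ¬b), 1
11. ◇¬b, 1
12. ¬◇¬b, 1
13. ¬b, 2
14. b, 2
Accessibility: 0R1, 1R2
Branch closes: b and ¬b both at 2.
(One branch shown.) All branches close.

No, unsatisfiable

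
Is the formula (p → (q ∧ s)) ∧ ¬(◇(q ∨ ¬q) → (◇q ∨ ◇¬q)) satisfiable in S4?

Unsatisfiable (every branch closes)

1. (p → (q ∧ s)) ∧ ¬(◇(q ∨ ¬q) → (◇q ∨ ◇¬q)), w0
2. p → (q ∧ s), w0
3. ¬(◇(q ∨ ¬q) → (◇q ∨ ◇¬q)), w0
4. ◇(q ∨ ¬q), w0
5. ¬(◇q ∨ ◇¬q), w0
6. ¬◇q, w0
7. ¬◇¬q, w0
8. ¬q, w0
9. q, w0
Accessibility: w0Rw0
Branch closes: q and ¬q both at w0.
All branches of the tableau close; one closing branch shown above.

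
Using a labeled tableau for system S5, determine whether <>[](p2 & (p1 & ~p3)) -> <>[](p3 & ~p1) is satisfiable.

Satisfiable

1. <>[](p2 & (p1 & ~p3)) -> <>[](p3 & ~p1), w0
2. <>[](p3 & ~p1), w0   [->-rule on 1 (branches; this branch)]
3. [](p3 & ~p1), w1   [<>-rule on 2: fresh world w1, w0Rw1]
4. p3 & ~p1, w0   [[]-rule on 3 via w1Rw0]
5. p3, w0   [&-rule on 4]
6. ~p1, w0   [&-rule on 4]
7. p3 & ~p1, w1   [[]-rule on 3 via w1Rw1]
8. p3, w1   [&-rule on 7]
9. ~p1, w1   [&-rule on 7]
Accessibility: w0Rw0, w0Rw1, w1Rw0, w1Rw1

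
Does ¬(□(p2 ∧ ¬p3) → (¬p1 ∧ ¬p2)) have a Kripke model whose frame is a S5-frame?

Yes, satisfiable

1. ¬(□(p2 ∧ ¬p3) → (¬p1 ∧ ¬p2)), u
2. □(p2 ∧ ¬p3), u
3. ¬(¬p1 ∧ ¬p2), u
4. p2 ∧ ¬p3, u
5. p2, u
6. ¬p3, u
Accessibility: uRu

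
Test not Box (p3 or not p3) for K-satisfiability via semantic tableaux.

1. not Box (p3 or not p3), w0
2. not (p3 or not p3), w1
3. not p3, w1
4. p3, w1
Accessibility: w0Rw1
Branch closes: p3 and not p3 both at w1.
(One branch shown.) All branches close.

Unsatisfiable (every branch closes)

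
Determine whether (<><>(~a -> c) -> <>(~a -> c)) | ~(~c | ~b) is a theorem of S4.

Tableau for the negation ~((<><>(~a -> c) -> <>(~a -> c)) | ~(~c | ~b)):
1. ~((<><>(~a -> c) -> <>(~a -> c)) | ~(~c | ~b)), 0
2. ~(<><>(~a -> c) -> <>(~a -> c)), 0
3. ~c | ~b, 0
4. <><>(~a -> c), 0
5. ~<>(~a -> c), 0
6. ~(~a -> c), 0
7. ~a, 0
8. ~c, 0
9. ~b, 0
10. <>(~a -> c), 1
11. ~(~a -> c), 1
12. ~a, 1
13. ~c, 1
14. ~a -> c, 2
15. ~(~a -> c), 2
16. ~a, 2
17. ~c, 2
18. c, 2
Accessibility: 0R0, 0R1, 0R2, 1R1, 1R2, 2R2
Branch closes: c and ~c both at 2.
All branches of the negation close; one closing branch shown above.

Valid in S4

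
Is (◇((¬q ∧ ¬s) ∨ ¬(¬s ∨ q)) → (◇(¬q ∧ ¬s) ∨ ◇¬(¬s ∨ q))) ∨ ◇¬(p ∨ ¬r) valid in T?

Tableau for the negation ¬((◇((¬q ∧ ¬s) ∨ ¬(¬s ∨ q)) → (◇(¬q ∧ ¬s) ∨ ◇¬(¬s ∨ q))) ∨ ◇¬(p ∨ ¬r)):
1. ¬((◇((¬q ∧ ¬s) ∨ ¬(¬s ∨ q)) → (◇(¬q ∧ ¬s) ∨ ◇¬(¬s ∨ q))) ∨ ◇¬(p ∨ ¬r)), 0
2. ¬(◇((¬q ∧ ¬s) ∨ ¬(¬s ∨ q)) → (◇(¬q ∧ ¬s) ∨ ◇¬(¬s ∨ q))), 0
3. ¬◇¬(p ∨ ¬r), 0
4. ◇((¬q ∧ ¬s) ∨ ¬(¬s ∨ q)), 0
5. ¬(◇(¬q ∧ ¬s) ∨ ◇¬(¬s ∨ q)), 0
6. ¬◇(¬q ∧ ¬s), 0
7. ¬◇¬(¬s ∨ q), 0
8. p ∨ ¬r, 0
9. ¬(¬q ∧ ¬s), 0
10. ¬s ∨ q, 0
11. ¬r, 0
12. s, 0
13. q, 0
14. (¬q ∧ ¬s) ∨ ¬(¬s ∨ q), 1
15. p ∨ ¬r, 1
16. ¬(¬q ∧ ¬s), 1
17. ¬s ∨ q, 1
18. ¬(¬s ∨ q), 1
19. s, 1
20. ¬q, 1
21. ¬r, 1
22. q, 1
Accessibility: 0R0, 0R1, 1R1
Branch closes: q and ¬q both at 1.
Every branch of the negation's tableau closes; the branch above is one of them.

Valid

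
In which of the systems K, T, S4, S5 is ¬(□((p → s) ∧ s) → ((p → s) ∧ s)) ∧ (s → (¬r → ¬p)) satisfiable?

K

T-tableau for the formula:
1. ¬(□((p → s) ∧ s) → ((p → s) ∧ s)) ∧ (s → (¬r → ¬p)), u
2. ¬(□((p → s) ∧ s) → ((p → s) ∧ s)), u   [∧-rule on 1]
3. s → (¬r → ¬p), u   [∧-rule on 1]
4. □((p → s) ∧ s), u   [¬→-rule on 2]
5. ¬((p → s) ∧ s), u   [¬→-rule on 2]
6. (p → s) ∧ s, u   [□-rule on 4 via uRu]
7. p → s, u   [∧-rule on 6]
8. s, u   [∧-rule on 6]
9. ¬r → ¬p, u   [→-rule on 3 (branches; this branch)]
10. ¬(p → s), u   [¬∧-rule on 5 (branches; this branch)]
11. p, u   [¬→-rule on 10]
12. ¬s, u   [¬→-rule on 10]
Accessibility: uRu
Branch closes: s and ¬s both at u.
Every branch closes (one shown): unsatisfiable in T, hence also in S4, S5 (every S4/S5-frame is a T-frame).
K-tableau for the formula:
1. ¬(□((p → s) ∧ s) → ((p → s) ∧ s)) ∧ (s → (¬r → ¬p)), u
2. ¬(□((p → s) ∧ s) → ((p → s) ∧ s)), u   [∧-rule on 1]
3. s → (¬r → ¬p), u   [∧-rule on 1]
4. □((p → s) ∧ s), u   [¬→-rule on 2]
5. ¬((p → s) ∧ s), u   [¬→-rule on 2]
6. ¬r → ¬p, u   [→-rule on 3 (branches; this branch)]
7. ¬s, u   [¬∧-rule on 5 (branches; this branch)]
8. ¬p, u   [→-rule on 6 (branches; this branch)]
Complete open branch: satisfiable in K.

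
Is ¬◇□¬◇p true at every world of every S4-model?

Invalid (countermodel exists)

Tableau for the negation ◇□¬◇p:
1. ◇□¬◇p, 0
2. □¬◇p, 1   [◇-rule on 1: fresh world 1, 0R1]
3. ¬◇p, 1   [□-rule on 2 via 1R1]
4. ¬p, 1   [¬◇-rule on 3 via 1R1]
Accessibility: 0R0, 0R1, 1R1
The negation has an open branch (countermodel exists).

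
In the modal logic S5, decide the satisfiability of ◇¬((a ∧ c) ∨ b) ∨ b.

1. ◇¬((a ∧ c) ∨ b) ∨ b, u
2. b, u
Accessibility: uRu

Satisfiable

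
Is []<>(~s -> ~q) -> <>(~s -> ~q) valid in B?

Tableau for the negation ~([]<>(~s -> ~q) -> <>(~s -> ~q)):
1. ~([]<>(~s -> ~q) -> <>(~s -> ~q)), w0
2. []<>(~s -> ~q), w0   [~->-rule on 1]
3. ~<>(~s -> ~q), w0   [~->-rule on 1]
4. <>(~s -> ~q), w0   [[]-rule on 2 via w0Rw0]
5. ~(~s -> ~q), w0   [~<>-rule on 3 via w0Rw0]
6. ~s, w0   [~->-rule on 5]
7. q, w0   [~->-rule on 5]
8. ~s -> ~q, w1   [<>-rule on 4: fresh world w1, w0Rw1]
9. <>(~s -> ~q), w1   [[]-rule on 2 via w0Rw1]
10. ~(~s -> ~q), w1   [~<>-rule on 3 via w0Rw1]
11. ~s, w1   [~->-rule on 10]
12. q, w1   [~->-rule on 10]
13. ~q, w1   [->-rule on 8 (branches; this branch)]
Accessibility: w0Rw0, w0Rw1, w1Rw0, w1Rw1
Branch closes: q and ~q both at w1.
Every branch of the negation's tableau closes; the branch above is one of them.

Yes, valid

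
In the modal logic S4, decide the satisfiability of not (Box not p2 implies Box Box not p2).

1. not (Box not p2 implies Box Box not p2), 0
2. Box not p2, 0
3. not Box Box not p2, 0
4. not p2, 0
5. not Box not p2, 1
6. not p2, 1
7. p2, 2
8. not p2, 2
Accessibility: 0R0, 0R1, 0R2, 1R1, 1R2, 2R2
Branch closes: p2 and not p2 both at 2.
Every branch closes; the branch above is one of them.

No, unsatisfiable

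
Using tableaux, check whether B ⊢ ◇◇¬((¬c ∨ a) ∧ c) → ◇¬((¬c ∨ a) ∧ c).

Tableau for the negation ¬(◇◇¬((¬c ∨ a) ∧ c) → ◇¬((¬c ∨ a) ∧ c)):
1. ¬(◇◇¬((¬c ∨ a) ∧ c) → ◇¬((¬c ∨ a) ∧ c)), u
2. ◇◇¬((¬c ∨ a) ∧ c), u   [¬→-rule on 1]
3. ¬◇¬((¬c ∨ a) ∧ c), u   [¬→-rule on 1]
4. (¬c ∨ a) ∧ c, u   [¬◇-rule on 3 via uRu]
5. ¬c ∨ a, u   [∧-rule on 4]
6. c, u   [∧-rule on 4]
7. a, u   [∨-rule on 5 (branches; this branch)]
8. ◇¬((¬c ∨ a) ∧ c), v   [◇-rule on 2: fresh world v, uRv]
9. (¬c ∨ a) ∧ c, v   [¬◇-rule on 3 via uRv]
10. ¬c ∨ a, v   [∧-rule on 9]
11. c, v   [∧-rule on 9]
12. a, v   [∨-rule on 10 (branches; this branch)]
13. ¬((¬c ∨ a) ∧ c), w   [◇-rule on 8: fresh world w, vRw]
14. ¬c, w   [¬∧-rule on 13 (branches; this branch)]
Accessibility: uRu, uRv, vRu, vRv, vRw, wRv, wRw
The negation has an open branch (countermodel exists).

Not valid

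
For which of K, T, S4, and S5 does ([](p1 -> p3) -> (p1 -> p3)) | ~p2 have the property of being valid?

T, S4, S5

T-tableau for the negation ~(([](p1 -> p3) -> (p1 -> p3)) | ~p2):
1. ~(([](p1 -> p3) -> (p1 -> p3)) | ~p2), 0
2. ~([](p1 -> p3) -> (p1 -> p3)), 0
3. p2, 0
4. [](p1 -> p3), 0
5. ~(p1 -> p3), 0
6. p1, 0
7. ~p3, 0
8. p1 -> p3, 0
9. p3, 0
Accessibility: 0R0
Branch closes: p3 and ~p3 both at 0.
Every branch closes (one shown): valid in T, hence also in S4, S5 (every theorem of T is a theorem of S4 and S5).
K-tableau for the negation ~(([](p1 -> p3) -> (p1 -> p3)) | ~p2):
1. ~(([](p1 -> p3) -> (p1 -> p3)) | ~p2), 0
2. ~([](p1 -> p3) -> (p1 -> p3)), 0
3. p2, 0
4. [](p1 -> p3), 0
5. ~(p1 -> p3), 0
6. p1, 0
7. ~p3, 0
Complete open branch: countermodel on a K-frame, so not valid in K.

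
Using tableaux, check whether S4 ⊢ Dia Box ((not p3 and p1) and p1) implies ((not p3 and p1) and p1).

No, not valid

Tableau for the negation not (Dia Box ((not p3 and p1) and p1) implies ((not p3 and p1) and p1)):
1. not (Dia Box ((not p3 and p1) and p1) implies ((not p3 and p1) and p1)), u
2. Dia Box ((not p3 and p1) and p1), u   [neg-implies-rule on 1]
3. not ((not p3 and p1) and p1), u   [neg-implies-rule on 1]
4. not p1, u   [neg-and-rule on 3 (branches; this branch)]
5. Box ((not p3 and p1) and p1), v   [Dia-rule on 2: fresh world v, uRv]
6. (not p3 and p1) and p1, v   [Box-rule on 5 via vRv]
7. not p3 and p1, v   [and-rule on 6]
8. p1, v   [and-rule on 6]
9. not p3, v   [and-rule on 7]
Accessibility: uRu, uRv, vRv
The negation has an open branch (countermodel exists).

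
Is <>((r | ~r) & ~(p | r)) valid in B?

No, not valid

Tableau for the negation ~<>((r | ~r) & ~(p | r)):
1. ~<>((r | ~r) & ~(p | r)), 0
2. ~((r | ~r) & ~(p | r)), 0
3. p | r, 0
4. r, 0
Accessibility: 0R0
The negation has an open branch (countermodel exists).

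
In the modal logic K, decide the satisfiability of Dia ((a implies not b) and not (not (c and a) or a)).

No, unsatisfiable

1. Dia ((a implies not b) and not (not (c and a) or a)), u
2. (a implies not b) and not (not (c and a) or a), v   [Dia-rule on 1: fresh world v, uRv]
3. a implies not b, v   [and-rule on 2]
4. not (not (c and a) or a), v   [and-rule on 2]
5. c and a, v   [neg-or-rule on 4]
6. not a, v   [neg-or-rule on 4]
7. c, v   [and-rule on 5]
8. a, v   [and-rule on 5]
Accessibility: uRv
Branch closes: a and not a both at v.
(One branch shown.) All branches close.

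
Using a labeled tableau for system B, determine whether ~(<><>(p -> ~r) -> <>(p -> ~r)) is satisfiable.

1. ~(<><>(p -> ~r) -> <>(p -> ~r)), w0
2. <><>(p -> ~r), w0
3. ~<>(p -> ~r), w0
4. ~(p -> ~r), w0
5. p, w0
6. r, w0
7. <>(p -> ~r), w1
8. ~(p -> ~r), w1
9. p, w1
10. r, w1
11. p -> ~r, w2
12. ~r, w2
Accessibility: w0Rw0, w0Rw1, w1Rw0, w1Rw1, w1Rw2, w2Rw1, w2Rw2

Satisfiable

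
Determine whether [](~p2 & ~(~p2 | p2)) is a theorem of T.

No, not valid

Tableau for the negation ~[](~p2 & ~(~p2 | p2)):
1. ~[](~p2 & ~(~p2 | p2)), u
2. ~(~p2 & ~(~p2 | p2)), v
3. ~p2 | p2, v
4. p2, v
Accessibility: uRu, uRv, vRv
The negation has an open branch (countermodel exists).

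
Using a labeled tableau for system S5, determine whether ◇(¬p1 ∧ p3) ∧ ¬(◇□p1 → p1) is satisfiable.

1. ◇(¬p1 ∧ p3) ∧ ¬(◇□p1 → p1), u
2. ◇(¬p1 ∧ p3), u
3. ¬(◇□p1 → p1), u
4. ◇□p1, u
5. ¬p1, u
6. ¬p1 ∧ p3, v
7. ¬p1, v
8. p3, v
9. □p1, w
10. p1, u
Accessibility: uRu, uRv, uRw, vRu, vRv, vRw, wRu, wRv, wRw
Branch closes: p1 and ¬p1 both at u.
Every branch closes; the branch above is one of them.

No, unsatisfiable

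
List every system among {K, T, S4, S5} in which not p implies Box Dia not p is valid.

S4-tableau for the negation not (not p implies Box Dia not p):
1. not (not p implies Box Dia not p), u
2. not p, u
3. not Box Dia not p, u
4. not Dia not p, v
5. p, v
Accessibility: uRu, uRv, vRv
Complete open branch: countermodel on an S4-frame, so not valid in S4, nor in K, T (the same frame is also a K-frame and a T-frame).
S5-tableau for the negation not (not p implies Box Dia not p):
1. not (not p implies Box Dia not p), u
2. not p, u
3. not Box Dia not p, u
4. not Dia not p, v
5. p, u
Accessibility: uRu, uRv, vRu, vRv
Branch closes: p and not p both at u.
Every branch closes (one shown): valid in S5.

S5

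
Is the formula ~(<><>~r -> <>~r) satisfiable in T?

1. ~(<><>~r -> <>~r), w0
2. <><>~r, w0
3. ~<>~r, w0
4. r, w0
5. <>~r, w1
6. r, w1
7. ~r, w2
Accessibility: w0Rw0, w0Rw1, w1Rw1, w1Rw2, w2Rw2

Satisfiable (open branch found)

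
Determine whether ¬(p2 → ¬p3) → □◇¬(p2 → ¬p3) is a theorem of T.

Tableau for the negation ¬(¬(p2 → ¬p3) → □◇¬(p2 → ¬p3)):
1. ¬(¬(p2 → ¬p3) → □◇¬(p2 → ¬p3)), 0
2. ¬(p2 → ¬p3), 0
3. ¬□◇¬(p2 → ¬p3), 0
4. p2, 0
5. p3, 0
6. ¬◇¬(p2 → ¬p3), 1
7. p2 → ¬p3, 1
8. ¬p3, 1
Accessibility: 0R0, 0R1, 1R1
The negation has an open branch (countermodel exists).

Not valid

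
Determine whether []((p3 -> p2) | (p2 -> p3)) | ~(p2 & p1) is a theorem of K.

Tableau for the negation ~([]((p3 -> p2) | (p2 -> p3)) | ~(p2 & p1)):
1. ~([]((p3 -> p2) | (p2 -> p3)) | ~(p2 & p1)), u
2. ~[]((p3 -> p2) | (p2 -> p3)), u   [~|-rule on 1]
3. p2 & p1, u   [~|-rule on 1]
4. p2, u   [&-rule on 3]
5. p1, u   [&-rule on 3]
6. ~((p3 -> p2) | (p2 -> p3)), v   [~[]-rule on 2: fresh world v, uRv]
7. ~(p3 -> p2), v   [~|-rule on 6]
8. ~(p2 -> p3), v   [~|-rule on 6]
9. p3, v   [~->-rule on 7]
10. ~p2, v   [~->-rule on 7]
11. p2, v   [~->-rule on 8]
12. ~p3, v   [~->-rule on 8]
Accessibility: uRv
Branch closes: p2 and ~p2 both at v.
All branches of the negation close; one closing branch shown above.

Valid in K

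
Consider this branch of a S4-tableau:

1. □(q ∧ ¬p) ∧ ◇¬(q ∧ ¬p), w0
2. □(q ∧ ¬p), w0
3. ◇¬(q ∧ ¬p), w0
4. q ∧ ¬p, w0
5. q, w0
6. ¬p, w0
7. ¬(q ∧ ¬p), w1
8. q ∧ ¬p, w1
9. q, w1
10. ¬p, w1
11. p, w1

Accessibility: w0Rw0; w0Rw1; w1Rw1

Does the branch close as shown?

Both p and ¬p appear at w1.

Closed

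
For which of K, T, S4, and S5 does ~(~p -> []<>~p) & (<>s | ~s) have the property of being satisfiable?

S4-tableau for the formula:
1. ~(~p -> []<>~p) & (<>s | ~s), 0
2. ~(~p -> []<>~p), 0   [&-rule on 1]
3. <>s | ~s, 0   [&-rule on 1]
4. ~p, 0   [~->-rule on 2]
5. ~[]<>~p, 0   [~->-rule on 2]
6. ~s, 0   [|-rule on 3 (branches; this branch)]
7. ~<>~p, 1   [~[]-rule on 5: fresh world 1, 0R1]
8. p, 1   [~<>-rule on 7 via 1R1]
Accessibility: 0R0, 0R1, 1R1
Complete open branch: satisfiable in S4, hence also in K, T (this S4-model is also a K-model and a T-model).
S5-tableau for the formula:
1. ~(~p -> []<>~p) & (<>s | ~s), 0
2. ~(~p -> []<>~p), 0   [&-rule on 1]
3. <>s | ~s, 0   [&-rule on 1]
4. ~p, 0   [~->-rule on 2]
5. ~[]<>~p, 0   [~->-rule on 2]
6. ~s, 0   [|-rule on 3 (branches; this branch)]
7. ~<>~p, 1   [~[]-rule on 5: fresh world 1, 0R1]
8. p, 0   [~<>-rule on 7 via 1R0]
Accessibility: 0R0, 0R1, 1R0, 1R1
Branch closes: p and ~p both at 0.
Every branch closes (one shown): unsatisfiable in S5.

K, T, S4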